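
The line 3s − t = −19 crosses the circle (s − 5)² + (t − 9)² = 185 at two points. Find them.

From the line, t = 3s + 19. Substituting:
10s² + 50s − 60 = 0  ⟹  s² + 5s − 6 = 0
s = 1 or s = −6, giving (1, 22) and (−6, 1).

(−6, 1) and (1, 22)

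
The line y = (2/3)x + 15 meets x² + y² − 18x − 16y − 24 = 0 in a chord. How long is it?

The distance from (9, 8) to the line is 39/√13, and r² = 169.
Chord = 2√(r² − d²) = 2·√(52) = 4√13.

4√13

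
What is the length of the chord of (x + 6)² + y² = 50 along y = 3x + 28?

4√10

The distance from (−6, 0) to the line is 10/√10, and r² = 50.
Half the chord is √(r² − d²) = √(40), so the full chord is 4√10.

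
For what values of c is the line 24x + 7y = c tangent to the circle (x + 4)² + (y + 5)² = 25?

For a tangent, require d(centre, line) = r = 5.
|24·(−4) + 7·(−5) − c| / √625 = 5
|c − (−131)| = 5·25, so c = −6 or c = −256.

c = −256 or c = −6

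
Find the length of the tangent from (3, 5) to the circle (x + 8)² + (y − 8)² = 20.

With centre O = (−8, 8), |OP|² = 130 and r² = 20.
By the tangent–radius right angle, tangent length = √(|PO|² − r²) = √110.

√110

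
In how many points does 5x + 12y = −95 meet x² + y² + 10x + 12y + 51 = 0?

2

d² = (5·(−5) + 12·(−6) − (−95))²/169 = 4/169; r² = 10.
Since d² < r², the line cuts the circle twice.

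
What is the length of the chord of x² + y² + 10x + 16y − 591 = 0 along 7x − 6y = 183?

The distance from (−5, −8) to the line is 170/√85, and r² = 680.
Chord = 2√(r² − d²) = 2·√(340) = 4√85.

4√85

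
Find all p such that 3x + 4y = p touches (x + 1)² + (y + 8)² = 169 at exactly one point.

The line touches the circle iff its distance from (−1, −8) is 13:
|3·(−1) + 4·(−8) − p| / √25 = 13
|p − (−35)| = 13·5, so p = 30 or p = −100.

p = −100 or p = 30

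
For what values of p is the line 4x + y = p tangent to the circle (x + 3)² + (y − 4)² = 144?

p = −8 ± 12√17

For a tangent, require d(centre, line) = r = 12.
|4·(−3) + 1·4 − p| / √17 = 12
|p − (−8)| = 12√17.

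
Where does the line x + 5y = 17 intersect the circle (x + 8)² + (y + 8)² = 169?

(−8, 5) and (−3, 4)

From the line, y = (17 − x)/5. Substituting:
26x² + 286x + 624 = 0  ⟹  x² + 11x + 24 = 0
x = −3 or x = −8, giving (−3, 4) and (−8, 5).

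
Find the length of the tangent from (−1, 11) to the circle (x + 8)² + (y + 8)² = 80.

√330

With centre O = (−8, −8), |OP|² = 410 and r² = 80.
Power of the point: PT² = |PO|² − r² = 330, so PT = √330.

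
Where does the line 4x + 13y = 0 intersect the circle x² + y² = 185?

(−13, 4) and (13, −4)

From the line, y = (−4x)/13. Substituting:
185x² − 31265 = 0  ⟹  x² − 169 = 0
x = 13 or x = −13, giving (13, −4) and (−13, 4).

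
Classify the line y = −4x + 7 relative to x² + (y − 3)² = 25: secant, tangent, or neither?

secant

Substituting the line into the circle gives 17x² − 32x − 9 = 0.
Discriminant = (−32)² − 4·17·(−9) = 1636 > 0.
Two real roots: the line is a secant.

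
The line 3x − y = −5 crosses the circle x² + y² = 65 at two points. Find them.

(−4, −7) and (1, 8)

Express y = 3x + 5 and substitute into the circle:
10x² + 30x − 40 = 0  ⟹  x² + 3x − 4 = 0
x = 1 or x = −4, giving (1, 8) and (−4, −7).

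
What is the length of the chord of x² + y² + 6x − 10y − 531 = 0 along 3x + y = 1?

15√10

Centre (−3, 5), r² = 565. Perpendicular distance d from centre to line = |−5| / √10 = 5/√10.
Chord = 2√(r² − d²) = 2·√(1125/2) = 15√10.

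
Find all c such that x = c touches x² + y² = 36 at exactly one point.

For a tangent, require d(centre, line) = r = 6.
|1·0 + 0·0 − c| / √1 = 6
|c| = 6, so c = 6 or c = −6.

c = −6 or c = 6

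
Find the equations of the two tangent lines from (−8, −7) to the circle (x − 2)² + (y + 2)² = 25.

4x − 3y = −11 and y = −7

Let a tangent through (−8, −7) have slope m. Its distance from (2, −2) must equal 5:
(10m − (5))² = 25(m² + 1)
3m² − 4m = 0, so m = 4/3 or m = 0.
With m = 4/3: 4x − 3y = −11. With m = 0: y = −7.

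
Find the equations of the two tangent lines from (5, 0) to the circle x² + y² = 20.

2x − y = 10 and 2x + y = 10

Write the tangent as mx − y + (0 − m·(5)) = 0 and set its distance from the centre to 2√5:
[m·(−5) − (0)]² = 20(m² + 1)
m² − 4 = 0, so m = 2 or m = −2.
With m = 2: 2x − y = 10. With m = −2: 2x + y = 10.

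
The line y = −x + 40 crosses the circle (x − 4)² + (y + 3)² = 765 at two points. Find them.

From the line, y = −x + 40. Substituting:
2x² − 94x + 1100 = 0  ⟹  x² − 47x + 550 = 0
x = 25 or x = 22, giving (25, 15) and (22, 18).

(22, 18) and (25, 15)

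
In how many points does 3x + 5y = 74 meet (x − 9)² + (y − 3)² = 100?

Centre (9, 3), r² = 100. Distance² from centre to line = (−32)²/34 = 512/17.
Since d² < r², the line cuts the circle twice.

2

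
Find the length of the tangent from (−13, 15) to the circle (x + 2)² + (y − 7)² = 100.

√85

The centre is (−2, 7) and r = 10. The square of the distance from P to the centre is 121 + 64 = 185.
Power of the point: PT² = |PO|² − r² = 85, so PT = √85.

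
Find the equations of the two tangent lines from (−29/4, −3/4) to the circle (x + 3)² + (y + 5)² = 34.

3x − 5y = −18 and 5x − 3y = −34

Let a tangent through (−29/4, −3/4) have slope m. Its distance from (−3, −5) must equal √34:
(17/4m − (−17/4))² = 34(m² + 1)
15m² − 34m + 15 = 0, so m = 3/5 or m = 5/3.
With m = 3/5: 3x − 5y = −18. With m = 5/3: 5x − 3y = −34.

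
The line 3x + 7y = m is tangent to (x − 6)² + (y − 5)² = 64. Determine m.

For a tangent, require d(centre, line) = r = 8.
|3·6 + 7·5 − m| / √58 = 8
|m − (53)| = 8√58.

m = 53 ± 8√58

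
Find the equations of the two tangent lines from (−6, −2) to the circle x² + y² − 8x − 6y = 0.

Let a tangent through (−6, −2) have slope m. Its distance from (4, 3) must equal 5:
[m·(10) − (5)]² = 25(m² + 1)
3m² − 4m = 0, so m = 4/3 or m = 0.
With m = 4/3: 4x − 3y = −18. With m = 0: y = −2.

4x − 3y = −18 and y = −2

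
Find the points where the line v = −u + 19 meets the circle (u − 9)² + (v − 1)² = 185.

(5, 14) and (22, −3)

Substitute v = −u + 19:
2u² − 54u + 220 = 0  ⟹  u² − 27u + 110 = 0
u = 22 or u = 5, giving (22, −3) and (5, 14).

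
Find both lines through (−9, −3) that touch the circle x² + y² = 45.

x + 2y = −15 and 2x − y = −15

A line y − (−3) = m(x − (−9)) is tangent when its distance from (0, 0) is 3√5:
[m·(9) − (3)]² = 45(m² + 1)
2m² − 3m − 2 = 0, so m = −1/2 or m = 2.
Through (−9, −3) these give x + 2y = −15 and 2x − y = −15.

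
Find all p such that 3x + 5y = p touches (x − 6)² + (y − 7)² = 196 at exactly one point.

p = 53 ± 14√34

Tangency holds when the distance from the centre (6, 7) to the line equals the radius 14:
|3·6 + 5·7 − p| / √34 = 14
|p − (53)| = 14√34.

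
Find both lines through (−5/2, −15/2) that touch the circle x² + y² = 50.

A line y − (−15/2) = m(x − (−5/2)) is tangent when its distance from (0, 0) is 5√2:
(5/2m − (15/2))² = 50(m² + 1)
7m² + 6m − 1 = 0, so m = 1/7 or m = −1.
Through (−5/2, −15/2) these give x − 7y = 50 and x + y = −10.

x − 7y = 50 and x + y = −10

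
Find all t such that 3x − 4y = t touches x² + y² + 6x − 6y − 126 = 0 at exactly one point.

For a tangent, require d(centre, line) = r = 12.
|3·(−3) − 4·3 − t| / √25 = 12
|t − (−21)| = 12·5, so t = 39 or t = −81.

t = −81 or t = 39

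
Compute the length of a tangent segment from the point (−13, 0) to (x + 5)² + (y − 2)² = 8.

Centre (−5, 2), r² = 8. |PO|² = (−8)² + (−2)² = 68.
The tangent meets the radius at right angles, so tangent² = |PO|² − r² = 68 − 8 = 60.

2√15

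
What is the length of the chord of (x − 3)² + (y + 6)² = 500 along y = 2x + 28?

Substitute y = 2x + 28:
5x² + 130x + 665 = 0  ⟹  x² + 26x + 133 = 0
x = −7 or x = −19, giving (−7, 14) and (−19, −10).
|(−7, 14) − (−19, −10)| = √((12)² + (24)²) = 12√5.

12√5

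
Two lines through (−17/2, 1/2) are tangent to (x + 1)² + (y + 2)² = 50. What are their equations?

x − y = −9 and 7x + y = −59

Let a tangent through (−17/2, 1/2) have slope m. Its distance from (−1, −2) must equal 5√2:
[m·(15/2) − (−5/2)]² = 50(m² + 1)
m² + 6m − 7 = 0, so m = 1 or m = −7.
Through (−17/2, 1/2) these give x − y = −9 and 7x + y = −59.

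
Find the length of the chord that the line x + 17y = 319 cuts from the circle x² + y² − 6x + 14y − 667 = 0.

√290

Substitute y = (319 − x)/17:
290x² − 2610x − 15080 = 0  ⟹  x² − 9x − 52 = 0
x = 13 or x = −4, giving (13, 18) and (−4, 19).
Chord length = distance between (13, 18) and (−4, 19) = √290 = √290.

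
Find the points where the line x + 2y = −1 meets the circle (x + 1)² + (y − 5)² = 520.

Substitute y = (−1 − x)/2:
5x² + 30x − 1955 = 0  ⟹  x² + 6x − 391 = 0
x = 17 or x = −23, giving (17, −9) and (−23, 11).

(−23, 11) and (17, −9)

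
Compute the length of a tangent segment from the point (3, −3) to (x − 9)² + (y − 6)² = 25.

With centre O = (9, 6), |OP|² = 117 and r² = 25.
The tangent meets the radius at right angles, so tangent² = |PO|² − r² = 117 − 25 = 92.

2√23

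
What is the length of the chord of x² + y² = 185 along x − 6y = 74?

The distance from (0, 0) to the line is 74/√37, and r² = 185.
Chord = 2√(r² − d²) = 2·√(37) = 2√37.

2√37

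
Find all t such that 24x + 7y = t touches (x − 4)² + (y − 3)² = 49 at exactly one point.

The line touches the circle iff its distance from (4, 3) is 7:
|24·4 + 7·3 − t| / √625 = 7
|t − (117)| = 7·25, so t = 292 or t = −58.

t = −58 or t = 292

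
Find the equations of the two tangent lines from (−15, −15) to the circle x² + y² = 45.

2x − y = −15 and x − 2y = 15

Write the tangent as mx − y + (−15 − m·(−15)) = 0 and set its distance from the centre to 3√5:
(15m − (15))² = 45(m² + 1)
2m² − 5m + 2 = 0, so m = 2 or m = 1/2.
With m = 2: 2x − y = −15. With m = 1/2: x − 2y = 15.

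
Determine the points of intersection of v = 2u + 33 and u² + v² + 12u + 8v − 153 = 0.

From the line, v = 2u + 33. Substituting:
5u² + 160u + 1200 = 0  ⟹  u² + 32u + 240 = 0
u = −12 or u = −20, giving (−12, 9) and (−20, −7).

(−20, −7) and (−12, 9)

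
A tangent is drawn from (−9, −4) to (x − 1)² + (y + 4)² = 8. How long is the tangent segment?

Centre (1, −4), r² = 8. |PO|² = (−10)² + (0)² = 100.
By the tangent–radius right angle, tangent length = √(|PO|² − r²) = √92 = 2√23.

2√23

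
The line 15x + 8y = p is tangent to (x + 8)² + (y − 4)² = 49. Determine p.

Tangency holds when the distance from the centre (−8, 4) to the line equals the radius 7:
|15·(−8) + 8·4 − p| / √289 = 7
|p − (−88)| = 7·17, so p = 31 or p = −207.

p = −207 or p = 31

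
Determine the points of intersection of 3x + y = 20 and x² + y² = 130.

(3, 11) and (9, −7)

Express y = −3x + 20 and substitute into the circle:
10x² − 120x + 270 = 0  ⟹  x² − 12x + 27 = 0
x = 9 or x = 3, giving (9, −7) and (3, 11).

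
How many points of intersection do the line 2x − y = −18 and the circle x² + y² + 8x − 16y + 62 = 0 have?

2

Substituting the line into the circle gives 5x² + 48x + 98 = 0.
Δ = 2304 − 1960 = 344.
Two real roots: the line is a secant.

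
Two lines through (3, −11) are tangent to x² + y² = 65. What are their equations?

7x − 4y = 65 and 4x + 7y = −65

Let a tangent through (3, −11) have slope m. Its distance from (0, 0) must equal √65:
[m·(−3) − (11)]² = 65(m² + 1)
28m² − 33m − 28 = 0, so m = 7/4 or m = −4/7.
With m = 7/4: 7x − 4y = 65. With m = −4/7: 4x + 7y = −65.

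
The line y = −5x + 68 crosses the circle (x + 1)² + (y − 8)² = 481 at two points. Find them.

(8, 28) and (15, −7)

Express y = −5x + 68 and substitute into the circle:
26x² − 598x + 3120 = 0  ⟹  x² − 23x + 120 = 0
x = 15 or x = 8, giving (15, −7) and (8, 28).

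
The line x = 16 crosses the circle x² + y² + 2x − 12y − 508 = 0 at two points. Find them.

(16, −10) and (16, 22)

The line gives x = 16. Substituting into the circle:
y² − 12y − 220 = 0
y = 22 or y = −10, giving (16, 22) and (16, −10).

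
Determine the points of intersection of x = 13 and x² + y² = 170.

The line gives x = 13. Substituting into the circle:
y² − 1 = 0
y = 1 or y = −1, giving (13, 1) and (13, −1).

(13, −1) and (13, 1)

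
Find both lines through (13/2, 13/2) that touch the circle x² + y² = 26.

Write the tangent as mx − y + (13/2 − m·(13/2)) = 0 and set its distance from the centre to √26:
[m·(−13/2) − (−13/2)]² = 26(m² + 1)
5m² − 26m + 5 = 0, so m = 1/5 or m = 5.
Through (13/2, 13/2) these give x − 5y = −26 and 5x − y = 26.

x − 5y = −26 and 5x − y = 26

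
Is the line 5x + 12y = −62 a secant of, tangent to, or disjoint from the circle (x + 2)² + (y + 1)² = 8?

disjoint

Centre (−2, −1), r² = 8. Distance² from centre to line = (40)²/169 = 1600/169.
Since d² > r², the line lies outside the circle.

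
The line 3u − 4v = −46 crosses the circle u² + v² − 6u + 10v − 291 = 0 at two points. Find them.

(−14, 1) and (2, 13)

Express v = (46 + 3u)/4 and substitute into the circle:
25u² + 300u − 700 = 0  ⟹  u² + 12u − 28 = 0
u = 2 or u = −14, giving (2, 13) and (−14, 1).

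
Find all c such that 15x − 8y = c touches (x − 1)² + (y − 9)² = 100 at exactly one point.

The line touches the circle iff its distance from (1, 9) is 10:
|15·1 − 8·9 − c| / √289 = 10
|c − (−57)| = 10·17, so c = 113 or c = −227.

c = −227 or c = 113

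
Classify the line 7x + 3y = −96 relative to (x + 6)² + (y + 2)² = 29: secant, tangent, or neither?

Substituting the line into the circle gives 58x² + 1368x + 8163 = 0.
Δ = 1871424 − 1893816 = −22392.
No real roots: the line does not meet the circle.

neither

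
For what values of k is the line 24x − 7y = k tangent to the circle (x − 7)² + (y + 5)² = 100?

For a tangent, require d(centre, line) = r = 10.
|24·7 − 7·(−5) − k| / √625 = 10
|k − (203)| = 10·25, so k = 453 or k = −47.

k = −47 or k = 453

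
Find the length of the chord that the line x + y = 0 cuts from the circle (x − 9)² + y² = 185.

17√2

The distance from (9, 0) to the line is 9/√2, and r² = 185.
Half the chord is √(r² − d²) = √(289/2), so the full chord is 17√2.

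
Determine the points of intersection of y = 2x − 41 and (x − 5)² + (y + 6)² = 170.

Substitute y = 2x − 41:
5x² − 150x + 1080 = 0  ⟹  x² − 30x + 216 = 0
x = 18 or x = 12, giving (18, −5) and (12, −17).

(12, −17) and (18, −5)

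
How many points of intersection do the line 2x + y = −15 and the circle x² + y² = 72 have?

Substituting the line into the circle gives 5x² + 60x + 153 = 0.
Δ = 3600 − 3060 = 540.
Two real roots: the line is a secant.

2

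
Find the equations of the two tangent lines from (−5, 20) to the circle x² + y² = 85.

Let a tangent through (−5, 20) have slope m. Its distance from (0, 0) must equal √85:
[m·(5) − (−20)]² = 85(m² + 1)
12m² − 40m − 63 = 0, so m = 9/2 or m = −7/6.
With m = 9/2: 9x − 2y = −85. With m = −7/6: 7x + 6y = 85.

9x − 2y = −85 and 7x + 6y = 85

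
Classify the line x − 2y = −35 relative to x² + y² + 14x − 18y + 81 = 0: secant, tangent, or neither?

secant

Substituting the line into the circle gives 5x² + 90x + 289 = 0.
Δ = 8100 − 5780 = 2320.
Two real roots: the line is a secant.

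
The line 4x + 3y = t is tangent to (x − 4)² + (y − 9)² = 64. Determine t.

Tangency holds when the distance from the centre (4, 9) to the line equals the radius 8:
|4·4 + 3·9 − t| / √25 = 8
|t − (43)| = 8·5, so t = 83 or t = 3.

t = 3 or t = 83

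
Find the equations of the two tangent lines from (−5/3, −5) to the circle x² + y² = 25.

y = −5 and 3x + 4y = −25

Write the tangent as mx − y + (−5 − m·(−5/3)) = 0 and set its distance from the centre to 5:
[m·(5/3) − (5)]² = 25(m² + 1)
4m² + 3m = 0, so m = 0 or m = −3/4.
Through (−5/3, −5) these give y = −5 and 3x + 4y = −25.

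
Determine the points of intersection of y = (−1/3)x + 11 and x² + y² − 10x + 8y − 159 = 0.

Substitute y = (33 − x)/3:
10x² − 180x + 450 = 0  ⟹  x² − 18x + 45 = 0
x = 15 or x = 3, giving (15, 6) and (3, 10).

(3, 10) and (15, 6)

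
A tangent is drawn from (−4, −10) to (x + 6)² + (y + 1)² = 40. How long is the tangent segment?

3√5

With centre O = (−6, −1), |OP|² = 85 and r² = 40.
Power of the point: PT² = |PO|² − r² = 45, so PT = 3√5.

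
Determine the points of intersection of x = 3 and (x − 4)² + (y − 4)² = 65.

(3, −4) and (3, 12)

The line gives x = 3. Substituting into the circle:
y² − 8y − 48 = 0
y = 12 or y = −4, giving (3, 12) and (3, −4).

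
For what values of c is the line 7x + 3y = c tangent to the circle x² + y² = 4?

c = ±2√58

The line touches the circle iff its distance from (0, 0) is 2:
|7·0 + 3·0 − c| / √58 = 2
|c| = 2√58.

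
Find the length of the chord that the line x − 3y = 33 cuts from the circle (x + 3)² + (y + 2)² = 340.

10√10

From the line, y = (−33 + x)/3. Substituting:
10x² − 2250 = 0  ⟹  x² − 225 = 0
x = 15 or x = −15, giving (15, −6) and (−15, −16).
Chord length = distance between (15, −6) and (−15, −16) = √1000 = 10√10.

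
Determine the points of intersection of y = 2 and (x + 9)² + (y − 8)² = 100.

(−17, 2) and (−1, 2)

Substitute y = 2:
x² + 18x + 17 = 0
x = −1 or x = −17, giving (−1, 2) and (−17, 2).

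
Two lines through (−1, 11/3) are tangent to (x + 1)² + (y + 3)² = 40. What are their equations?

x − 3y = −12 and x + 3y = 10

Write the tangent as mx − y + (11/3 − m·(−1)) = 0 and set its distance from the centre to 2√10:
(0m − (−20/3))² = 40(m² + 1)
9m² − 1 = 0, so m = 1/3 or m = −1/3.
With m = 1/3: x − 3y = −12. With m = −1/3: x + 3y = 10.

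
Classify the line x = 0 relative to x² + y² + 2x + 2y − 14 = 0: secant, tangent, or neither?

Centre (−1, −1), r² = 16. Distance² from centre to line = (−1)² = 1.
Since d² < r², the line cuts the circle twice.

secant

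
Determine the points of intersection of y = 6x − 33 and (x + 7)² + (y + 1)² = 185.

(4, −9) and (6, 3)

Substitute y = 6x − 33:
37x² − 370x + 888 = 0  ⟹  x² − 10x + 24 = 0
x = 6 or x = 4, giving (6, 3) and (4, −9).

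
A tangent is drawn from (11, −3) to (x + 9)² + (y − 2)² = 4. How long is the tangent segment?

Centre (−9, 2), r² = 4. |PO|² = (20)² + (−5)² = 425.
By the tangent–radius right angle, tangent length = √(|PO|² − r²) = √421.

√421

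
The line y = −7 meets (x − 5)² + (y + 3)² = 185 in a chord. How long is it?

26

The distance from (5, −3) to the line is 4, and r² = 185.
Half the chord is √(r² − d²) = √(169), so the full chord is 26.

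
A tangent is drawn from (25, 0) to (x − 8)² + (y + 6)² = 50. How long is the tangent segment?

5√11

With centre O = (8, −6), |OP|² = 325 and r² = 50.
By the tangent–radius right angle, tangent length = √(|PO|² − r²) = √275 = 5√11.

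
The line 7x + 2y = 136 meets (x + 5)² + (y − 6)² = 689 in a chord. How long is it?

4√53

Express y = (136 − 7x)/2 and substitute into the circle:
53x² − 1696x + 12720 = 0  ⟹  x² − 32x + 240 = 0
x = 20 or x = 12, giving (20, −2) and (12, 26).
Chord length = distance between (20, −2) and (12, 26) = √848 = 4√53.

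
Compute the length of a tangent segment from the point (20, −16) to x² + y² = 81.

Centre (0, 0), r² = 81. |PO|² = (20)² + (−16)² = 656.
By the tangent–radius right angle, tangent length = √(|PO|² − r²) = √575 = 5√23.

5√23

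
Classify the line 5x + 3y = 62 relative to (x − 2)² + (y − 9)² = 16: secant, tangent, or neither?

neither

d² = (5·2 + 3·9 − (62))²/34 = 625/34; r² = 16.
Since d² > r², the line lies outside the circle.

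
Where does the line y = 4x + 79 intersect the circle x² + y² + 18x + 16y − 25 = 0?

(−22, −9) and (−20, −1)

From the line, y = 4x + 79. Substituting:
17x² + 714x + 7480 = 0  ⟹  x² + 42x + 440 = 0
x = −20 or x = −22, giving (−20, −1) and (−22, −9).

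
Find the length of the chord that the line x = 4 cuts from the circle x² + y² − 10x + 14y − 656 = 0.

54

The distance from (5, −7) to the line is 1, and r² = 730.
Half the chord is √(r² − d²) = √(729), so the full chord is 54.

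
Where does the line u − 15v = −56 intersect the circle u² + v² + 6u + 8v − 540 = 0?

Substitute v = (56 + u)/15:
226u² + 1582u − 111644 = 0  ⟹  u² + 7u − 494 = 0
u = 19 or u = −26, giving (19, 5) and (−26, 2).

(−26, 2) and (19, 5)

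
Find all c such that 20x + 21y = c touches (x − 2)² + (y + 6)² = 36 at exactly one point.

For a tangent, require d(centre, line) = r = 6.
|20·2 + 21·(−6) − c| / √841 = 6
|c − (−86)| = 6·29, so c = 88 or c = −260.

c = −260 or c = 88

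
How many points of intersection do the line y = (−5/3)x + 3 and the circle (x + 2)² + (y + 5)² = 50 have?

Substituting the line into the circle gives 34x² − 204x + 162 = 0.
Δ = 41616 − 22032 = 19584.
Two real roots: the line is a secant.

2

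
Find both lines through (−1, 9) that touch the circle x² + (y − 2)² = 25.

Let a tangent through (−1, 9) have slope m. Its distance from (0, 2) must equal 5:
(1m − (−7))² = 25(m² + 1)
12m² − 7m − 12 = 0, so m = 4/3 or m = −3/4.
With m = 4/3: 4x − 3y = −31. With m = −3/4: 3x + 4y = 33.

4x − 3y = −31 and 3x + 4y = 33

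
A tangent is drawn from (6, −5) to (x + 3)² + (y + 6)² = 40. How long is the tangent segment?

√42

Centre (−3, −6), r² = 40. |PO|² = (9)² + (1)² = 82.
The tangent meets the radius at right angles, so tangent² = |PO|² − r² = 82 − 40 = 42.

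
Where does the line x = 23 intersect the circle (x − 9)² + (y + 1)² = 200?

(23, −3) and (23, 1)

The line gives x = 23. Substituting into the circle:
y² + 2y − 3 = 0
y = 1 or y = −3, giving (23, 1) and (23, −3).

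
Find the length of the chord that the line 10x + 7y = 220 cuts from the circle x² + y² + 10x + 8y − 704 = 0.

From the line, y = (220 − 10x)/7. Substituting:
149x² − 4470x + 26224 = 0  ⟹  x² − 30x + 176 = 0
x = 22 or x = 8, giving (22, 0) and (8, 20).
Chord length = distance between (22, 0) and (8, 20) = √596 = 2√149.

2√149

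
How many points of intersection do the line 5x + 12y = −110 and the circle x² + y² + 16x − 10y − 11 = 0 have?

1

Substituting the line into the circle gives 169x² + 4004x + 23716 = 0.
Δ = 16032016 − 16032016 = 0.
A repeated root: the line is tangent.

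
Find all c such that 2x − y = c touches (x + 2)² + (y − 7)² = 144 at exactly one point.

Tangency holds when the distance from the centre (−2, 7) to the line equals the radius 12:
|2·(−2) − 1·7 − c| / √5 = 12
|c − (−11)| = 12√5.

c = −11 ± 12√5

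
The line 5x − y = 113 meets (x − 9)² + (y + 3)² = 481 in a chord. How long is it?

The distance from (9, −3) to the line is 65/√26, and r² = 481.
Chord = 2√(r² − d²) = 2·√(637/2) = 7√26.

7√26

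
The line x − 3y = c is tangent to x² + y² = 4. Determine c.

c = ±2√10

For a tangent, require d(centre, line) = r = 2.
|1·0 − 3·0 − c| / √10 = 2
|c| = 2√10.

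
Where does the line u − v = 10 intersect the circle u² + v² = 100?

Substitute v = u − 10:
2u² − 20u = 0  ⟹  u² − 10u = 0
u = 10 or u = 0, giving (10, 0) and (0, −10).

(0, −10) and (10, 0)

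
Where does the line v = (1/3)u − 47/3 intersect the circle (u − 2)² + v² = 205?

(5, −14) and (8, −13)

Substitute v = (−47 + u)/3:
10u² − 130u + 400 = 0  ⟹  u² − 13u + 40 = 0
u = 8 or u = 5, giving (8, −13) and (5, −14).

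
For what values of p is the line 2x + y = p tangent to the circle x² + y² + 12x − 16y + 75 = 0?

Tangency holds when the distance from the centre (−6, 8) to the line equals the radius 5:
|2·(−6) + 1·8 − p| / √5 = 5
|p − (−4)| = 5√5.

p = −4 ± 5√5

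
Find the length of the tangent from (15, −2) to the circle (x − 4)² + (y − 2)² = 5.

With centre O = (4, 2), |OP|² = 137 and r² = 5.
By the tangent–radius right angle, tangent length = √(|PO|² − r²) = √132 = 2√33.

2√33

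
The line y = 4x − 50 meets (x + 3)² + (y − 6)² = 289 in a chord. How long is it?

Express y = 4x − 50 and substitute into the circle:
17x² − 442x + 2856 = 0  ⟹  x² − 26x + 168 = 0
x = 14 or x = 12, giving (14, 6) and (12, −2).
|(14, 6) − (12, −2)| = √((2)² + (8)²) = 2√17.

2√17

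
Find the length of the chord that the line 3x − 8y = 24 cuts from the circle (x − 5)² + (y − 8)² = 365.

The distance from (5, 8) to the line is 73/√73, and r² = 365.
Half the chord is √(r² − d²) = √(292), so the full chord is 4√73.

4√73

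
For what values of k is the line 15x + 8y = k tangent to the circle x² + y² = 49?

k = −119 or k = 119

The line touches the circle iff its distance from (0, 0) is 7:
|15·0 + 8·0 − k| / √289 = 7
|k| = 7·17, so k = 119 or k = −119.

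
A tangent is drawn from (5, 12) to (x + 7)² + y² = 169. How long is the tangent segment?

√119

With centre O = (−7, 0), |OP|² = 288 and r² = 169.
Power of the point: PT² = |PO|² − r² = 119, so PT = √119.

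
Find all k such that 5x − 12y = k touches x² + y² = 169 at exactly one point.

The line touches the circle iff its distance from (0, 0) is 13:
|5·0 − 12·0 − k| / √169 = 13
|k| = 13·13, so k = 169 or k = −169.

k = −169 or k = 169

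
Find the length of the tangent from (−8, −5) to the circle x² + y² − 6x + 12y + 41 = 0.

With centre O = (3, −6), |OP|² = 122 and r² = 4.
Power of the point: PT² = |PO|² − r² = 118, so PT = √118.

√118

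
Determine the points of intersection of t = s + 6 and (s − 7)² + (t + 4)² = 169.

(−5, 1) and (2, 8)

Substitute t = s + 6:
2s² + 6s − 20 = 0  ⟹  s² + 3s − 10 = 0
s = 2 or s = −5, giving (2, 8) and (−5, 1).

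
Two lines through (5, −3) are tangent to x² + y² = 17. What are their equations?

x − 4y = 17 and 4x + y = 17

A line y − (−3) = m(x − (5)) is tangent when its distance from (0, 0) is √17:
[m·(−5) − (3)]² = 17(m² + 1)
4m² + 15m − 4 = 0, so m = 1/4 or m = −4.
Through (5, −3) these give x − 4y = 17 and 4x + y = 17.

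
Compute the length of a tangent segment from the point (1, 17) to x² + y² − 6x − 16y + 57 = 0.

The centre is (3, 8) and r = 4. The square of the distance from P to the centre is 4 + 81 = 85.
Power of the point: PT² = |PO|² − r² = 69, so PT = √69.

√69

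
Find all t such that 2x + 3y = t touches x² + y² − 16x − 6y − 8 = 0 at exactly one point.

Tangency holds when the distance from the centre (8, 3) to the line equals the radius 9:
|2·8 + 3·3 − t| / √13 = 9
|t − (25)| = 9√13.

t = 25 ± 9√13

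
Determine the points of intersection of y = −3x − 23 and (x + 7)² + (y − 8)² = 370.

(−16, 25) and (−4, −11)

From the line, y = −3x − 23. Substituting:
10x² + 200x + 640 = 0  ⟹  x² + 20x + 64 = 0
x = −4 or x = −16, giving (−4, −11) and (−16, 25).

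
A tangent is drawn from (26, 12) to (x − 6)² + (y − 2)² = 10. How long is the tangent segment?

7√10

The centre is (6, 2) and r = √10. The square of the distance from P to the centre is 400 + 100 = 500.
By the tangent–radius right angle, tangent length = √(|PO|² − r²) = √490 = 7√10.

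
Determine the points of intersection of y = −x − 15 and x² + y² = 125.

(−10, −5) and (−5, −10)

From the line, y = −x − 15. Substituting:
2x² + 30x + 100 = 0  ⟹  x² + 15x + 50 = 0
x = −5 or x = −10, giving (−5, −10) and (−10, −5).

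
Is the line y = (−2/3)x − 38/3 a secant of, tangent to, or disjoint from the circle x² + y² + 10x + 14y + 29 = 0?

secant

Substituting the line into the circle gives 13x² + 158x + 109 = 0.
Discriminant = (158)² − 4·13·(109) = 19296 > 0.
Two real roots: the line is a secant.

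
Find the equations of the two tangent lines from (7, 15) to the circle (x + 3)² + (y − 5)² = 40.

3x − y = 6 and x − 3y = −38

Let a tangent through (7, 15) have slope m. Its distance from (−3, 5) must equal 2√10:
[m·(−10) − (−10)]² = 40(m² + 1)
3m² − 10m + 3 = 0, so m = 3 or m = 1/3.
Through (7, 15) these give 3x − y = 6 and x − 3y = −38.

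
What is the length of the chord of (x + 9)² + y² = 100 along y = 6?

Centre (−9, 0), r² = 100. Perpendicular distance d from centre to line = |−6| / √1 = 6.
Half the chord is √(r² − d²) = √(64), so the full chord is 16.

16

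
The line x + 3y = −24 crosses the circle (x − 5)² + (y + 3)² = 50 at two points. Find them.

Express y = (−24 − x)/3 and substitute into the circle:
10x² − 60x = 0  ⟹  x² − 6x = 0
x = 6 or x = 0, giving (6, −10) and (0, −8).

(0, −8) and (6, −10)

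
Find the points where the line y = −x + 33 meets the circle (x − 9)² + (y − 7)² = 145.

From the line, y = −x + 33. Substituting:
2x² − 70x + 612 = 0  ⟹  x² − 35x + 306 = 0
x = 18 or x = 17, giving (18, 15) and (17, 16).

(17, 16) and (18, 15)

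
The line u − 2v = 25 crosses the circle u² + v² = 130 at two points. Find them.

Substitute v = (−25 + u)/2:
5u² − 50u + 105 = 0  ⟹  u² − 10u + 21 = 0
u = 7 or u = 3, giving (7, −9) and (3, −11).

(3, −11) and (7, −9)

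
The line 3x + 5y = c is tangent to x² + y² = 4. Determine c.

c = ±2√34

The line touches the circle iff its distance from (0, 0) is 2:
|3·0 + 5·0 − c| / √34 = 2
|c| = 2√34.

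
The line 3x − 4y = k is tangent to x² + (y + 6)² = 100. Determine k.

k = −26 or k = 74

For a tangent, require d(centre, line) = r = 10.
|3·0 − 4·(−6) − k| / √25 = 10
|k − (24)| = 10·5, so k = 74 or k = −26.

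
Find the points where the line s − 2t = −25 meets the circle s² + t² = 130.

(−7, 9) and (−3, 11)

Express t = (25 + s)/2 and substitute into the circle:
5s² + 50s + 105 = 0  ⟹  s² + 10s + 21 = 0
s = −3 or s = −7, giving (−3, 11) and (−7, 9).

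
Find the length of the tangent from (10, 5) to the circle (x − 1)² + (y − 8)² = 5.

√85

The centre is (1, 8) and r = √5. The square of the distance from P to the centre is 81 + 9 = 90.
The tangent meets the radius at right angles, so tangent² = |PO|² − r² = 90 − 5 = 85.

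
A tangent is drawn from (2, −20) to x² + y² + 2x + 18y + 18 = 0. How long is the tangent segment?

Centre (−1, −9), r² = 64. |PO|² = (3)² + (−11)² = 130.
By the tangent–radius right angle, tangent length = √(|PO|² − r²) = √66.

√66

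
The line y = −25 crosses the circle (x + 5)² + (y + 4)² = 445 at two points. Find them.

(−7, −25) and (−3, −25)

Substitute y = −25:
x² + 10x + 21 = 0
x = −3 or x = −7, giving (−3, −25) and (−7, −25).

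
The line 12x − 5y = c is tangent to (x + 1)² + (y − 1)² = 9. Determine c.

For a tangent, require d(centre, line) = r = 3.
|12·(−1) − 5·1 − c| / √169 = 3
|c − (−17)| = 3·13, so c = 22 or c = −56.

c = −56 or c = 22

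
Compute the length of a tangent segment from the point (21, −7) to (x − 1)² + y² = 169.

The centre is (1, 0) and r = 13. The square of the distance from P to the centre is 400 + 49 = 449.
The tangent meets the radius at right angles, so tangent² = |PO|² − r² = 449 − 169 = 280.

2√70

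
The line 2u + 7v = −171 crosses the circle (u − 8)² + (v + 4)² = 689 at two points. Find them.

(−12, −21) and (16, −29)

Substitute v = (−171 − 2u)/7:
53u² − 212u − 10176 = 0  ⟹  u² − 4u − 192 = 0
u = 16 or u = −12, giving (16, −29) and (−12, −21).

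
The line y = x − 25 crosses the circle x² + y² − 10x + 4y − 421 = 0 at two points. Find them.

Substitute y = x − 25:
2x² − 56x + 104 = 0  ⟹  x² − 28x + 52 = 0
x = 26 or x = 2, giving (26, 1) and (2, −23).

(2, −23) and (26, 1)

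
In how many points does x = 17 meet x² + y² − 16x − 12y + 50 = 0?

Substituting the line into the circle gives y² − 12y + 67 = 0.
Discriminant = (−12)² − 4·1·(67) = −124 < 0.
No real roots: the line does not meet the circle.

0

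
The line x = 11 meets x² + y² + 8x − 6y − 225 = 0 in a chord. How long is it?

10

The line gives x = 11. Substituting into the circle:
y² − 6y − 16 = 0
y = 8 or y = −2, giving (11, 8) and (11, −2).
Chord length = distance between (11, 8) and (11, −2) = √100 = 10.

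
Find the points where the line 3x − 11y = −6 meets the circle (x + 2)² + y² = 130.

Express y = (6 + 3x)/11 and substitute into the circle:
130x² + 520x − 15210 = 0  ⟹  x² + 4x − 117 = 0
x = 9 or x = −13, giving (9, 3) and (−13, −3).

(−13, −3) and (9, 3)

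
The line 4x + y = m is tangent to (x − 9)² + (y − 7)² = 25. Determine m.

m = 43 ± 5√17

Tangency holds when the distance from the centre (9, 7) to the line equals the radius 5:
|4·9 + 1·7 − m| / √17 = 5
|m − (43)| = 5√17.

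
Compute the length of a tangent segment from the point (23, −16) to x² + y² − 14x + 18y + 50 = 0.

15

With centre O = (7, −9), |OP|² = 305 and r² = 80.
Power of the point: PT² = |PO|² − r² = 225, so PT = 15.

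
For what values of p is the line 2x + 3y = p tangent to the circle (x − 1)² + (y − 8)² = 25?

p = 26 ± 5√13

Tangency holds when the distance from the centre (1, 8) to the line equals the radius 5:
|2·1 + 3·8 − p| / √13 = 5
|p − (26)| = 5√13.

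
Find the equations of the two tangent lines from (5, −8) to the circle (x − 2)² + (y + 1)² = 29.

5x − 2y = 41 and 2x + 5y = −30

A line y − (−8) = m(x − (5)) is tangent when its distance from (2, −1) is √29:
(−3m − (7))² = 29(m² + 1)
10m² − 21m − 10 = 0, so m = 5/2 or m = −2/5.
With m = 5/2: 5x − 2y = 41. With m = −2/5: 2x + 5y = −30.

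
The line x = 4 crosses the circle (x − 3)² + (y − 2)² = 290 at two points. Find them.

The line gives x = 4. Substituting into the circle:
y² − 4y − 285 = 0
y = 19 or y = −15, giving (4, 19) and (4, −15).

(4, −15) and (4, 19)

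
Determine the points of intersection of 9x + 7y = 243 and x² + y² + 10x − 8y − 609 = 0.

Express y = (243 − 9x)/7 and substitute into the circle:
130x² − 3380x + 15600 = 0  ⟹  x² − 26x + 120 = 0
x = 20 or x = 6, giving (20, 9) and (6, 27).

(6, 27) and (20, 9)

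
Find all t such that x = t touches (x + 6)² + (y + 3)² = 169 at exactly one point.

t = −19 or t = 7

For a tangent, require d(centre, line) = r = 13.
|1·(−6) + 0·(−3) − t| / √1 = 13
|t − (−6)| = 13, so t = 7 or t = −19.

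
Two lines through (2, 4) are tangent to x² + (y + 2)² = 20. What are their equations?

x − 2y = −6 and 2x + y = 8

A line y − (4) = m(x − (2)) is tangent when its distance from (0, −2) is 2√5:
[m·(−2) − (−6)]² = 20(m² + 1)
2m² + 3m − 2 = 0, so m = 1/2 or m = −2.
Through (2, 4) these give x − 2y = −6 and 2x + y = 8.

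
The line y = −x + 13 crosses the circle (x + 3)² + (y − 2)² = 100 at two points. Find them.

Express y = −x + 13 and substitute into the circle:
2x² − 16x + 30 = 0  ⟹  x² − 8x + 15 = 0
x = 5 or x = 3, giving (5, 8) and (3, 10).

(3, 10) and (5, 8)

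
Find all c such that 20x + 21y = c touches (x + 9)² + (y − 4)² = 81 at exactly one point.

For a tangent, require d(centre, line) = r = 9.
|20·(−9) + 21·4 − c| / √841 = 9
|c − (−96)| = 9·29, so c = 165 or c = −357.

c = −357 or c = 165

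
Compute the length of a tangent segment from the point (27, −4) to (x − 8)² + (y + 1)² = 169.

√201

Centre (8, −1), r² = 169. |PO|² = (19)² + (−3)² = 370.
Power of the point: PT² = |PO|² − r² = 201, so PT = √201.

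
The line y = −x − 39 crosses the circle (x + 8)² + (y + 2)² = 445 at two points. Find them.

Substitute y = −x − 39:
2x² + 90x + 988 = 0  ⟹  x² + 45x + 494 = 0
x = −19 or x = −26, giving (−19, −20) and (−26, −13).

(−26, −13) and (−19, −20)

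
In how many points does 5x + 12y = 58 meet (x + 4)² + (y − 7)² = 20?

2

Centre (−4, 7), r² = 20. Distance² from centre to line = (6)²/169 = 36/169.
Since d² < r², the line cuts the circle twice.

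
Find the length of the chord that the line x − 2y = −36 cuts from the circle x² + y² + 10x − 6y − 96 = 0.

Express y = (36 + x)/2 and substitute into the circle:
5x² + 100x + 480 = 0  ⟹  x² + 20x + 96 = 0
x = −8 or x = −12, giving (−8, 14) and (−12, 12).
|(−8, 14) − (−12, 12)| = √((4)² + (2)²) = 2√5.

2√5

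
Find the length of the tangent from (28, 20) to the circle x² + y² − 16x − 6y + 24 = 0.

Centre (8, 3), r² = 49. |PO|² = (20)² + (17)² = 689.
The tangent meets the radius at right angles, so tangent² = |PO|² − r² = 689 − 49 = 640.

8√10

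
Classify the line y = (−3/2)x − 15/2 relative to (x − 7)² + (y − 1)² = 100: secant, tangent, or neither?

neither

d² = (3·7 + 2·1 − (−15))²/13 = 1444/13; r² = 100.
Since d² > r², the line lies outside the circle.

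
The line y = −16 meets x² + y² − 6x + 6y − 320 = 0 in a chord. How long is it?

Centre (3, −3), r² = 338. Perpendicular distance d from centre to line = |13| / √1 = 13.
Half the chord is √(r² − d²) = √(169), so the full chord is 26.

26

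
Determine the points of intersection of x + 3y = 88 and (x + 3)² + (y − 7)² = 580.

Substitute y = (88 − x)/3:
10x² − 80x − 650 = 0  ⟹  x² − 8x − 65 = 0
x = 13 or x = −5, giving (13, 25) and (−5, 31).

(−5, 31) and (13, 25)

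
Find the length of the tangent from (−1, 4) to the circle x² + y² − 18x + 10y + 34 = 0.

With centre O = (9, −5), |OP|² = 181 and r² = 72.
By the tangent–radius right angle, tangent length = √(|PO|² − r²) = √109.

√109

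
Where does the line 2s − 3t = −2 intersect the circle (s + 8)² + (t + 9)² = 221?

(−22, −14) and (2, 2)

Substitute t = (2 + 2s)/3:
13s² + 260s − 572 = 0  ⟹  s² + 20s − 44 = 0
s = 2 or s = −22, giving (2, 2) and (−22, −14).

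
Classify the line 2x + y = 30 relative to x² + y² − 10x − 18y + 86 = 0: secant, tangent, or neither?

Centre (5, 9), r² = 20. Distance² from centre to line = (−11)²/5 = 121/5.
Since d² > r², the line lies outside the circle.

neither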